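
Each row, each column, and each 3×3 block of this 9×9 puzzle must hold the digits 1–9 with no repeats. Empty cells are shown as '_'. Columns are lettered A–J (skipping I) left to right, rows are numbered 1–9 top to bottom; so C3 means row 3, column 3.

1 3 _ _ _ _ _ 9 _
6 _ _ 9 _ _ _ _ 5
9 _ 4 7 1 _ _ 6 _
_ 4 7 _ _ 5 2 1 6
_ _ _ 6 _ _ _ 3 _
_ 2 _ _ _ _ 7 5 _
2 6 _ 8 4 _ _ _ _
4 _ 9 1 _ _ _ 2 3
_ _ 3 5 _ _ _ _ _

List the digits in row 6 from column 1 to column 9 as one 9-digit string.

326481759

D4 = 3: row 4 has {1,2,4,5,6,7}; col 4 has {1,5,6,7,8,9}; box has {5,6} → only 3 remains.
D6 = 4: row 6 has {2,5,7}; col 4 has {1,3,5,6,7,8,9}; box has {3,5,6} → only 4 remains.
H7 = 7: row 7 has {2,4,6,8}; col 8 has {1,2,3,5,6,9}; box has {2,3} → only 7 remains.
D1 = 2: row 1 has {1,3,9}; col 4 has {1,3,4,5,6,7,8,9}; box has {1,7,9} → only 2 remains.
A4 = 8: row 4 has {1,2,3,4,5,6,7}; col 1 has {1,2,4,6,9}; box has {2,4,7} → only 8 remains.
E4 = 9: row 4 has {1,2,3,4,5,6,7,8}; col 5 has {1,4}; box has {3,4,5,6} → only 9 remains.
A5 = 5: row 5 has {3,6}; col 1 has {1,2,4,6,8,9}; box has {2,4,7,8} → only 5 remains.
C5 = 1: row 5 has {3,5,6}; col 3 has {3,4,7,9}; box has {2,4,5,7,8} → only 1 remains.
A6 = 3: row 6 has {2,4,5,7}; col 1 has {1,2,4,5,6,8,9}; box has {1,2,4,5,7,8} → only 3 remains.
C6 = 6: row 6 has {2,3,4,5,7}; col 3 has {1,3,4,7,9}; box has {1,2,3,4,5,7,8} → only 6 remains.
E6 = 8: row 6 has {2,3,4,5,6,7}; col 5 has {1,4,9}; box has {3,4,5,6,9} → only 8 remains.
F6 = 1: row 6 has {2,3,4,5,6,7,8}; col 6 has {5}; box has {3,4,5,6,8,9} → only 1 remains.
J6 = 9: row 6 has {1,2,3,4,5,6,7,8}; col 9 has {3,5,6}; box has {1,2,3,5,6,7} → only 9 remains.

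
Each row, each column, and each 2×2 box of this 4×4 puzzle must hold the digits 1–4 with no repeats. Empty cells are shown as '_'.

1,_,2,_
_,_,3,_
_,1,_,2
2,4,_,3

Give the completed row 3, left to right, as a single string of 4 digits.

r1c2 = 3: row 1 has {1,2}; col 2 has {1,4}; box has {1} → only 3 remains.
r1c4 = 4: row 1 has {1,2,3}; col 4 has {2,3}; box has {2,3} → only 4 remains.
r2c1 = 4: row 2 has {3}; col 1 has {1,2}; box has {1,3} → only 4 remains.
r2c2 = 2: row 2 has {3,4}; col 2 has {1,3,4}; box has {1,3,4} → only 2 remains.
r2c4 = 1: row 2 has {2,3,4}; col 4 has {2,3,4}; box has {2,3,4} → only 1 remains.
r3c1 = 3: row 3 has {1,2}; col 1 has {1,2,4}; box has {1,2,4} → only 3 remains.
r3c3 = 4: row 3 has {1,2,3}; col 3 has {2,3}; box has {2,3} → only 4 remains.

3142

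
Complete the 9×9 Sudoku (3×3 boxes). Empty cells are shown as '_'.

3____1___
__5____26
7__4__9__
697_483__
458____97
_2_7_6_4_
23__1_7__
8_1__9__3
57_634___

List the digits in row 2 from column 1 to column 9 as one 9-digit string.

945387126

r5c5 = 2: row 5 has {4,5,7,8,9}; col 5 has {1,3,4}; box has {4,6,7,8} → only 2 remains.
r5c6 = 3: row 5 has {2,4,5,7,8,9}; col 6 has {1,4,6,8,9}; box has {2,4,6,7,8} → only 3 remains.
r6c1 = 1: row 6 has {2,4,6,7}; col 1 has {2,3,4,5,6,7,8}; box has {2,4,5,6,7,8,9} → only 1 remains.
r6c3 = 3: row 6 has {1,2,4,6,7}; col 3 has {1,5,7,8}; box has {1,2,4,5,6,7,8,9} → only 3 remains.
r7c6 = 5: row 7 has {1,2,3,7}; col 6 has {1,3,4,6,8,9}; box has {1,3,4,6,9} → only 5 remains.
r8c4 = 2: row 8 has {1,3,8,9}; col 4 has {4,6,7}; box has {1,3,4,5,6,9} → only 2 remains.
r8c5 = 7: row 8 has {1,2,3,8,9}; col 5 has {1,2,3,4}; box has {1,2,3,4,5,6,9} → only 7 remains.
r9c3 = 9: row 9 has {3,4,5,6,7}; col 3 has {1,3,5,7,8}; box has {1,2,3,5,7,8} → only 9 remains.
r2c1 = 9: row 2 has {2,5,6}; col 1 has {1,2,3,4,5,6,7,8}; box has {3,5,7} → only 9 remains.
r2c5 = 8: row 2 has {2,5,6,9}; col 5 has {1,2,3,4,7}; box has {1,4} → only 8 remains.
r2c6 = 7: row 2 has {2,5,6,8,9}; col 6 has {1,3,4,5,6,8,9}; box has {1,4,8} → only 7 remains.
r3c6 = 2: row 3 has {4,7,9}; col 6 has {1,3,4,5,6,7,8,9}; box has {1,4,7,8} → only 2 remains.
r5c4 = 1: row 5 has {2,3,4,5,7,8,9}; col 4 has {2,4,6,7}; box has {2,3,4,6,7,8} → only 1 remains.
r5c7 = 6: row 5 has {1,2,3,4,5,7,8,9}; col 7 has {3,7,9}; box has {3,4,7,9} → only 6 remains.
r7c4 = 8: row 7 has {1,2,3,5,7}; col 4 has {1,2,4,6,7}; box has {1,2,3,4,5,6,7,9} → only 8 remains.
r7c8 = 6: row 7 has {1,2,3,5,7,8}; col 8 has {2,4,9}; box has {3,7} → only 6 remains.
r8c8 = 5: row 8 has {1,2,3,7,8,9}; col 8 has {2,4,6,9}; box has {3,6,7} → only 5 remains.
r2c4 = 3: row 2 has {2,5,6,7,8,9}; col 4 has {1,2,4,6,7,8}; box has {1,2,4,7,8} → only 3 remains.
r3c3 = 6: row 3 has {2,4,7,9}; col 3 has {1,3,5,7,8,9}; box has {3,5,7,9} → only 6 remains.
r3c5 = 5: row 3 has {2,4,6,7,9}; col 5 has {1,2,3,4,7,8}; box has {1,2,3,4,7,8} → only 5 remains.
r4c4 = 5: row 4 has {3,4,6,7,8,9}; col 4 has {1,2,3,4,6,7,8}; box has {1,2,3,4,6,7,8} → only 5 remains.
r4c8 = 1: row 4 has {3,4,5,6,7,8,9}; col 8 has {2,4,5,6,9}; box has {3,4,6,7,9} → only 1 remains.
r4c9 = 2: row 4 has {1,3,4,5,6,7,8,9}; col 9 has {3,6,7}; box has {1,3,4,6,7,9} → only 2 remains.
r6c5 = 9: row 6 has {1,2,3,4,6,7}; col 5 has {1,2,3,4,5,7,8}; box has {1,2,3,4,5,6,7,8} → only 9 remains.
r7c3 = 4: row 7 has {1,2,3,5,6,7,8}; col 3 has {1,3,5,6,7,8,9}; box has {1,2,3,5,7,8,9} → only 4 remains.
r7c9 = 9: row 7 has {1,2,3,4,5,6,7,8}; col 9 has {2,3,6,7}; box has {3,5,6,7} → only 9 remains.
r8c2 = 6: row 8 has {1,2,3,5,7,8,9}; col 2 has {2,3,5,7,9}; box has {1,2,3,4,5,7,8,9} → only 6 remains.
r8c7 = 4: row 8 has {1,2,3,5,6,7,8,9}; col 7 has {3,6,7,9}; box has {3,5,6,7,9} → only 4 remains.
r9c8 = 8: row 9 has {3,4,5,6,7,9}; col 8 has {1,2,4,5,6,9}; box has {3,4,5,6,7,9} → only 8 remains.
r9c9 = 1: row 9 has {3,4,5,6,7,8,9}; col 9 has {2,3,6,7,9}; box has {3,4,5,6,7,8,9} → only 1 remains.
r1c3 = 2: row 1 has {1,3}; col 3 has {1,3,4,5,6,7,8,9}; box has {3,5,6,7,9} → only 2 remains.
r1c4 = 9: row 1 has {1,2,3}; col 4 has {1,2,3,4,5,6,7,8}; box has {1,2,3,4,5,7,8} → only 9 remains.
r1c5 = 6: row 1 has {1,2,3,9}; col 5 has {1,2,3,4,5,7,8,9}; box has {1,2,3,4,5,7,8,9} → only 6 remains.
r1c8 = 7: row 1 has {1,2,3,6,9}; col 8 has {1,2,4,5,6,8,9}; box has {2,6,9} → only 7 remains.
r2c7 = 1: row 2 has {2,3,5,6,7,8,9}; col 7 has {3,4,6,7,9}; box has {2,6,7,9} → only 1 remains.
r3c8 = 3: row 3 has {2,4,5,6,7,9}; col 8 has {1,2,4,5,6,7,8,9}; box has {1,2,6,7,9} → only 3 remains.
r3c9 = 8: row 3 has {2,3,4,5,6,7,9}; col 9 has {1,2,3,6,7,9}; box has {1,2,3,6,7,9} → only 8 remains.
r6c9 = 5: row 6 has {1,2,3,4,6,7,9}; col 9 has {1,2,3,6,7,8,9}; box has {1,2,3,4,6,7,9} → only 5 remains.
r9c7 = 2: row 9 has {1,3,4,5,6,7,8,9}; col 7 has {1,3,4,6,7,9}; box has {1,3,4,5,6,7,8,9} → only 2 remains.
r1c7 = 5: row 1 has {1,2,3,6,7,9}; col 7 has {1,2,3,4,6,7,9}; box has {1,2,3,6,7,8,9} → only 5 remains.
r1c9 = 4: row 1 has {1,2,3,5,6,7,9}; col 9 has {1,2,3,5,6,7,8,9}; box has {1,2,3,5,6,7,8,9} → only 4 remains.
r2c2 = 4: row 2 has {1,2,3,5,6,7,8,9}; col 2 has {2,3,5,6,7,9}; box has {2,3,5,6,7,9} → only 4 remains.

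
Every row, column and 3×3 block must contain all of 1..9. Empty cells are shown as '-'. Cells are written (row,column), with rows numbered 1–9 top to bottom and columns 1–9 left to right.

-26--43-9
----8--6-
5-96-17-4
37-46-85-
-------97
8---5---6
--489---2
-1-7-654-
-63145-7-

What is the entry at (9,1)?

(1,4) = 5 (sole candidate).
(1,5) = 7 (sole candidate).
(4,9) = 1 (sole candidate).
(7,1) = 7 (sole candidate).
(7,2) = 5 (sole candidate).
(7,6) = 3 (sole candidate).
(7,8) = 1 (sole candidate).
(8,5) = 2 (sole candidate).
(9,7) = 9 (sole candidate).
(9,9) = 8 (sole candidate).
(1,1) = 1 (sole candidate).
(1,8) = 8 (sole candidate).
(2,1) = 4 (sole candidate).
(2,2) = 3 (sole candidate).
(2,3) = 7 (sole candidate).
(2,9) = 5 (sole candidate).
(3,2) = 8 (sole candidate).
(3,5) = 3 (sole candidate).
(3,8) = 2 (sole candidate).
(4,3) = 2 (sole candidate).
(4,6) = 9 (sole candidate).
(5,1) = 6 (sole candidate).
(5,2) = 4 (sole candidate).
(5,5) = 1 (sole candidate).
(5,7) = 2 (sole candidate).
(6,2) = 9 (sole candidate).
(6,3) = 1 (sole candidate).
(6,7) = 4 (sole candidate).
(6,8) = 3 (sole candidate).
(7,7) = 6 (sole candidate).
(8,1) = 9 (sole candidate).
(8,3) = 8 (sole candidate).
(8,9) = 3 (sole candidate).
(9,1) = 2: row 9 has {1,3,4,5,6,7,8,9}; col 1 has {1,3,4,5,6,7,8,9}; box has {1,3,4,5,6,7,8,9} → only 2 remains.

2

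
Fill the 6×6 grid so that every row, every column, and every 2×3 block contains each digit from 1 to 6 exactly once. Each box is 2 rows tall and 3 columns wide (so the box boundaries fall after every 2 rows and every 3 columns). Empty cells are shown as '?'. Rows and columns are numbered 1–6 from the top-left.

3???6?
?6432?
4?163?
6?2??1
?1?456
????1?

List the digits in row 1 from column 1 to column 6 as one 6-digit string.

r1c3 = 5: row 1 has {3,6}; col 3 has {1,2,4}; box has {3,4,6} → only 5 remains.
r1c4 = 1: row 1 has {3,5,6}; col 4 has {3,4,6}; box has {2,3,6} → only 1 remains.
r1c6 = 4: row 1 has {1,3,5,6}; col 6 has {1,6}; box has {1,2,3,6} → only 4 remains.
r2c1 = 1: row 2 has {2,3,4,6}; col 1 has {3,4,6}; box has {3,4,5,6} → only 1 remains.
r2c6 = 5: row 2 has {1,2,3,4,6}; col 6 has {1,4,6}; box has {1,2,3,4,6} → only 5 remains.
r3c2 = 5: row 3 has {1,3,4,6}; col 2 has {1,6}; box has {1,2,4,6} → only 5 remains.
r3c6 = 2: row 3 has {1,3,4,5,6}; col 6 has {1,4,5,6}; box has {1,3,6} → only 2 remains.
r4c2 = 3: row 4 has {1,2,6}; col 2 has {1,5,6}; box has {1,2,4,5,6} → only 3 remains.
r4c4 = 5: row 4 has {1,2,3,6}; col 4 has {1,3,4,6}; box has {1,2,3,6} → only 5 remains.
r4c5 = 4: row 4 has {1,2,3,5,6}; col 5 has {1,2,3,5,6}; box has {1,2,3,5,6} → only 4 remains.
r5c1 = 2: row 5 has {1,4,5,6}; col 1 has {1,3,4,6}; box has {1} → only 2 remains.
r5c3 = 3: row 5 has {1,2,4,5,6}; col 3 has {1,2,4,5}; box has {1,2} → only 3 remains.
r6c1 = 5: row 6 has {1}; col 1 has {1,2,3,4,6}; box has {1,2,3} → only 5 remains.
r6c2 = 4: row 6 has {1,5}; col 2 has {1,3,5,6}; box has {1,2,3,5} → only 4 remains.
r6c3 = 6: row 6 has {1,4,5}; col 3 has {1,2,3,4,5}; box has {1,2,3,4,5} → only 6 remains.
r6c4 = 2: row 6 has {1,4,5,6}; col 4 has {1,3,4,5,6}; box has {1,4,5,6} → only 2 remains.
r6c6 = 3: row 6 has {1,2,4,5,6}; col 6 has {1,2,4,5,6}; box has {1,2,4,5,6} → only 3 remains.
r1c2 = 2: row 1 has {1,3,4,5,6}; col 2 has {1,3,4,5,6}; box has {1,3,4,5,6} → only 2 remains.

325164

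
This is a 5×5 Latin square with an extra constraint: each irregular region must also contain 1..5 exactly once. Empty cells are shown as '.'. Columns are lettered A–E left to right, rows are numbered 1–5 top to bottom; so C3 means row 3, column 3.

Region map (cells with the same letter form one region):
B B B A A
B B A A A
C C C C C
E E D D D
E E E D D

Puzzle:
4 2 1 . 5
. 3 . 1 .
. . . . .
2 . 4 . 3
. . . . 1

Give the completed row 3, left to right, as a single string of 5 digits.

D1 = 3: row 1 has {1,2,4,5}; col 4 has {1}; region has {1,5} → only 3 remains.
A2 = 5: row 2 has {1,3}; col 1 has {2,4}; region has {1,2,3,4} → only 5 remains.
C2 = 2: row 2 has {1,3,5}; col 3 has {1,4}; region has {1,3,5} → only 2 remains.
E2 = 4: row 2 has {1,2,3,5}; col 5 has {1,3,5}; region has {1,2,3,5} → only 4 remains.
E3 = 2: row 3 has {}; col 5 has {1,3,4,5}; region has {} → only 2 remains.
D4 = 5: row 4 has {2,3,4}; col 4 has {1,3}; region has {1,3,4} → only 5 remains.
A5 = 3: row 5 has {1}; col 1 has {2,4,5}; region has {2} → only 3 remains.
C5 = 5: row 5 has {1,3}; col 3 has {1,2,4}; region has {2,3} → only 5 remains.
D5 = 2: row 5 has {1,3,5}; col 4 has {1,3,5}; region has {1,3,4,5} → only 2 remains.
A3 = 1: row 3 has {2}; col 1 has {2,3,4,5}; region has {2} → only 1 remains.
C3 = 3: row 3 has {1,2}; col 3 has {1,2,4,5}; region has {1,2} → only 3 remains.
D3 = 4: row 3 has {1,2,3}; col 4 has {1,2,3,5}; region has {1,2,3} → only 4 remains.
B4 = 1: row 4 has {2,3,4,5}; col 2 has {2,3}; region has {2,3,5} → only 1 remains.
B5 = 4: row 5 has {1,2,3,5}; col 2 has {1,2,3}; region has {1,2,3,5} → only 4 remains.
B3 = 5: row 3 has {1,2,3,4}; col 2 has {1,2,3,4}; region has {1,2,3,4} → only 5 remains.

15342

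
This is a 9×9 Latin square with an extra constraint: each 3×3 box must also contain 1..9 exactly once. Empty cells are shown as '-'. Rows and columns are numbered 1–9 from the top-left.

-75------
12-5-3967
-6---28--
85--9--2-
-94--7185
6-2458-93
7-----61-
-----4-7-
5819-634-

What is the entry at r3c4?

7

r1c8 = 3: row 1 has {5,7}; col 8 has {1,2,4,6,7,8,9}; box has {6,7,8,9} → only 3 remains.
r2c3 = 8: row 2 has {1,2,3,5,6,7,9}; col 3 has {1,2,4,5}; box has {1,2,5,6,7} → only 8 remains.
r2c5 = 4: row 2 has {1,2,3,5,6,7,8,9}; col 5 has {5,9}; box has {2,3,5} → only 4 remains.
r3c8 = 5: row 3 has {2,6,8}; col 8 has {1,2,3,4,6,7,8,9}; box has {3,6,7,8,9} → only 5 remains.
r4c6 = 1: row 4 has {2,5,8,9}; col 6 has {2,3,4,6,7,8}; box has {4,5,7,8,9} → only 1 remains.
r5c1 = 3: row 5 has {1,4,5,7,8,9}; col 1 has {1,5,6,7,8}; box has {2,4,5,6,8,9} → only 3 remains.
r6c2 = 1: row 6 has {2,3,4,5,6,8,9}; col 2 has {2,5,6,7,8,9}; box has {2,3,4,5,6,8,9} → only 1 remains.
r6c7 = 7: row 6 has {1,2,3,4,5,6,8,9}; col 7 has {1,3,6,8,9}; box has {1,2,3,5,8,9} → only 7 remains.
r7c6 = 5: row 7 has {1,6,7}; col 6 has {1,2,3,4,6,7,8}; box has {4,6,9} → only 5 remains.
r8c2 = 3: row 8 has {4,7}; col 2 has {1,2,5,6,7,8,9}; box has {1,5,7,8} → only 3 remains.
r9c9 = 2: row 9 has {1,3,4,5,6,8,9}; col 9 has {3,5,7}; box has {1,3,4,6,7} → only 2 remains.
r1c6 = 9: row 1 has {3,5,7}; col 6 has {1,2,3,4,5,6,7,8}; box has {2,3,4,5} → only 9 remains.
r4c3 = 7: row 4 has {1,2,5,8,9}; col 3 has {1,2,4,5,8}; box has {1,2,3,4,5,6,8,9} → only 7 remains.
r4c7 = 4: row 4 has {1,2,5,7,8,9}; col 7 has {1,3,6,7,8,9}; box has {1,2,3,5,7,8,9} → only 4 remains.
r4c9 = 6: row 4 has {1,2,4,5,7,8,9}; col 9 has {2,3,5,7}; box has {1,2,3,4,5,7,8,9} → only 6 remains.
r7c2 = 4: row 7 has {1,5,6,7}; col 2 has {1,2,3,5,6,7,8,9}; box has {1,3,5,7,8} → only 4 remains.
r7c3 = 9: row 7 has {1,4,5,6,7}; col 3 has {1,2,4,5,7,8}; box has {1,3,4,5,7,8} → only 9 remains.
r7c9 = 8: row 7 has {1,4,5,6,7,9}; col 9 has {2,3,5,6,7}; box has {1,2,3,4,6,7} → only 8 remains.
r8c1 = 2: row 8 has {3,4,7}; col 1 has {1,3,5,6,7,8}; box has {1,3,4,5,7,8,9} → only 2 remains.
r8c3 = 6: row 8 has {2,3,4,7}; col 3 has {1,2,4,5,7,8,9}; box has {1,2,3,4,5,7,8,9} → only 6 remains.
r8c7 = 5: row 8 has {2,3,4,6,7}; col 7 has {1,3,4,6,7,8,9}; box has {1,2,3,4,6,7,8} → only 5 remains.
r8c9 = 9: row 8 has {2,3,4,5,6,7}; col 9 has {2,3,5,6,7,8}; box has {1,2,3,4,5,6,7,8} → only 9 remains.
r9c5 = 7: row 9 has {1,2,3,4,5,6,8,9}; col 5 has {4,5,9}; box has {4,5,6,9} → only 7 remains.
r1c1 = 4: row 1 has {3,5,7,9}; col 1 has {1,2,3,5,6,7,8}; box has {1,2,5,6,7,8} → only 4 remains.
r1c7 = 2: row 1 has {3,4,5,7,9}; col 7 has {1,3,4,5,6,7,8,9}; box has {3,5,6,7,8,9} → only 2 remains.
r1c9 = 1: row 1 has {2,3,4,5,7,9}; col 9 has {2,3,5,6,7,8,9}; box has {2,3,5,6,7,8,9} → only 1 remains.
r3c1 = 9: row 3 has {2,5,6,8}; col 1 has {1,2,3,4,5,6,7,8}; box has {1,2,4,5,6,7,8} → only 9 remains.
r3c3 = 3: row 3 has {2,5,6,8,9}; col 3 has {1,2,4,5,6,7,8,9}; box has {1,2,4,5,6,7,8,9} → only 3 remains.
r3c5 = 1: row 3 has {2,3,5,6,8,9}; col 5 has {4,5,7,9}; box has {2,3,4,5,9} → only 1 remains.
r3c9 = 4: row 3 has {1,2,3,5,6,8,9}; col 9 has {1,2,3,5,6,7,8,9}; box has {1,2,3,5,6,7,8,9} → only 4 remains.
r4c4 = 3: row 4 has {1,2,4,5,6,7,8,9}; col 4 has {4,5,9}; box has {1,4,5,7,8,9} → only 3 remains.
r7c4 = 2: row 7 has {1,4,5,6,7,8,9}; col 4 has {3,4,5,9}; box has {4,5,6,7,9} → only 2 remains.
r7c5 = 3: row 7 has {1,2,4,5,6,7,8,9}; col 5 has {1,4,5,7,9}; box has {2,4,5,6,7,9} → only 3 remains.
r8c5 = 8: row 8 has {2,3,4,5,6,7,9}; col 5 has {1,3,4,5,7,9}; box has {2,3,4,5,6,7,9} → only 8 remains.
r1c5 = 6: row 1 has {1,2,3,4,5,7,9}; col 5 has {1,3,4,5,7,8,9}; box has {1,2,3,4,5,9} → only 6 remains.
r3c4 = 7: row 3 has {1,2,3,4,5,6,8,9}; col 4 has {2,3,4,5,9}; box has {1,2,3,4,5,6,9} → only 7 remains.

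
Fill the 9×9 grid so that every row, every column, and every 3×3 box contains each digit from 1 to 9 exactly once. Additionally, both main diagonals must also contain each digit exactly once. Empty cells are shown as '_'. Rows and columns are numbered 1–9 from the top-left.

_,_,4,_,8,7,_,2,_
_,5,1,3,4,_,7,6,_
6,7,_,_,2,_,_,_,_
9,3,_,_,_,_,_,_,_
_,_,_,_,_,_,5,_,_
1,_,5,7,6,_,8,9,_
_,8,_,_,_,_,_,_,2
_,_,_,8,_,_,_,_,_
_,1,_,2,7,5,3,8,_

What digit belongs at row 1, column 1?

3

row 1, column 1 = 3: row 1 has {2,4,7,8}; col 1 has {1,6,9}; box has {1,4,5,6,7}; main diagonal has {5} → only 3 remains.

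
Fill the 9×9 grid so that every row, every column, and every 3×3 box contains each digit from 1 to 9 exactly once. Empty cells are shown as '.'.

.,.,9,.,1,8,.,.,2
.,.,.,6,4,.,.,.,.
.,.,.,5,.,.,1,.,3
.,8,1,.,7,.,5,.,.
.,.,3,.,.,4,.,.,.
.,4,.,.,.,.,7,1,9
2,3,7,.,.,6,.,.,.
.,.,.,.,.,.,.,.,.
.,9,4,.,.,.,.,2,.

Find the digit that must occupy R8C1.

8

R5C4 = 1 (hidden single in row 5).
R7C9 = 1 (hidden single in row 7).
R5C7 = 2 (hidden single in column 7).
R6C3 = 2 (hidden single in box 4).
R4C8 = 3 (hidden single in box 6).
R4C9 = 4 (hidden single in row 4).
R4C1 = 6 (hidden single in row 4).
R6C1 = 5 (sole candidate).
R6C6 = 3 (sole candidate).
R5C2 = 7 (sole candidate).
R6C4 = 8 (sole candidate).
R6C5 = 6 (sole candidate).
R5C1 = 9 (sole candidate).
R5C5 = 5 (sole candidate).
R2C1 = 3 (hidden single in row 2).
R1C4 = 3 (hidden single in row 1).
R9C4 = 7 (sole candidate).
R2C2 = 1 (hidden single in row 2).
R2C6 = 2 (hidden single in row 2).
R3C5 = 9 (sole candidate).
R3C6 = 7 (sole candidate).
R4C6 = 9 (sole candidate).
R7C5 = 8 (sole candidate).
R9C5 = 3 (sole candidate).
R4C4 = 2 (sole candidate).
R8C5 = 2 (sole candidate).
R3C2 = 2 (hidden single in row 3).
R7C8 = 5 (hidden single in row 7).
R1C2 = 5 (hidden single in row 1).
R2C3 = 8 (sole candidate).
R2C7 = 9 (sole candidate).
R2C8 = 7 (sole candidate).
R2C9 = 5 (sole candidate).
R3C1 = 4 (sole candidate).
R3C3 = 6 (sole candidate).
R3C8 = 8 (sole candidate).
R5C8 = 6 (sole candidate).
R5C9 = 8 (sole candidate).
R7C7 = 4 (sole candidate).
R8C2 = 6 (sole candidate).
R8C3 = 5 (sole candidate).
R8C6 = 1 (sole candidate).
R8C8 = 9 (sole candidate).
R8C9 = 7 (sole candidate).
R9C6 = 5 (sole candidate).
R9C9 = 6 (sole candidate).
R1C1 = 7 (sole candidate).
R1C7 = 6 (sole candidate).
R1C8 = 4 (sole candidate).
R7C4 = 9 (sole candidate).
R8C1 = 8: row 8 has {1,2,5,6,7,9}; col 1 has {2,3,4,5,6,7,9}; box has {2,3,4,5,6,7,9} → only 8 remains.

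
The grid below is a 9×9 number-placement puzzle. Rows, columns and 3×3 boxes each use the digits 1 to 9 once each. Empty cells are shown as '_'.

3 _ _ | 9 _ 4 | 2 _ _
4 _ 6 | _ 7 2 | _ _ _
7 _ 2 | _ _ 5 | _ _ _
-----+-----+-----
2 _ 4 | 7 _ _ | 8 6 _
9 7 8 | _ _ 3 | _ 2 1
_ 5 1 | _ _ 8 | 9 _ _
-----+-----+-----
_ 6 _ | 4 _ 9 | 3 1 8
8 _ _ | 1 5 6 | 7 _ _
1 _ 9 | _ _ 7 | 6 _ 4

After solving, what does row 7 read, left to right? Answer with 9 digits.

567429318

R1C3 = 5: row 1 has {2,3,4,9}; col 3 has {1,2,4,6,8,9}; box has {2,3,4,6,7} → only 5 remains.
R4C2 = 3: row 4 has {2,4,6,7,8}; col 2 has {5,6,7}; box has {1,2,4,5,7,8,9} → only 3 remains.
R4C6 = 1: row 4 has {2,3,4,6,7,8}; col 6 has {2,3,4,5,6,7,8,9}; box has {3,7,8} → only 1 remains.
R4C9 = 5: row 4 has {1,2,3,4,6,7,8}; col 9 has {1,4,8}; box has {1,2,6,8,9} → only 5 remains.
R5C7 = 4: row 5 has {1,2,3,7,8,9}; col 7 has {2,3,6,7,8,9}; box has {1,2,5,6,8,9} → only 4 remains.
R6C1 = 6: row 6 has {1,5,8,9}; col 1 has {1,2,3,4,7,8,9}; box has {1,2,3,4,5,7,8,9} → only 6 remains.
R6C4 = 2: row 6 has {1,5,6,8,9}; col 4 has {1,4,7,9}; box has {1,3,7,8} → only 2 remains.
R6C5 = 4: row 6 has {1,2,5,6,8,9}; col 5 has {5,7}; box has {1,2,3,7,8} → only 4 remains.
R7C1 = 5: row 7 has {1,3,4,6,8,9}; col 1 has {1,2,3,4,6,7,8,9}; box has {1,6,8,9} → only 5 remains.
R7C3 = 7: row 7 has {1,3,4,5,6,8,9}; col 3 has {1,2,4,5,6,8,9}; box has {1,5,6,8,9} → only 7 remains.
R7C5 = 2: row 7 has {1,3,4,5,6,7,8,9}; col 5 has {4,5,7}; box has {1,4,5,6,7,9} → only 2 remains.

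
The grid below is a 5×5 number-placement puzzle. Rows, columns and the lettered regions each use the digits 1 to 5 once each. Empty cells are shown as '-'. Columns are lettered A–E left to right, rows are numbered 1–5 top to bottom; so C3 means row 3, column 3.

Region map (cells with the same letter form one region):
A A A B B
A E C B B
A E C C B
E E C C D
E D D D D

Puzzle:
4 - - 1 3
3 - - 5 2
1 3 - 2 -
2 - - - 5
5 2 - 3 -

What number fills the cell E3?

4

B1 = 5 (sole candidate).
C1 = 2 (sole candidate).
E3 = 4: row 3 has {1,2,3}; col 5 has {2,3,5}; region has {1,2,3,5} → only 4 remains.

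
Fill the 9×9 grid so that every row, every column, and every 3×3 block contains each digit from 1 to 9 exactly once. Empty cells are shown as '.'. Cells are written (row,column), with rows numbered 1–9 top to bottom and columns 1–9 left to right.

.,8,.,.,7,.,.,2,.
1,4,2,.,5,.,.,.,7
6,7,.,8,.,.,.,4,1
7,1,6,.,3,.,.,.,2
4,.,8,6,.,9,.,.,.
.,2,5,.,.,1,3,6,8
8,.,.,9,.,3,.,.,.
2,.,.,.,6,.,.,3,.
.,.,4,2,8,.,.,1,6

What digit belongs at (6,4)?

7

(2,4) = 3: row 2 has {1,2,4,5,7}; col 4 has {2,6,8,9}; box has {5,7,8} → only 3 remains.
(2,6) = 6: row 2 has {1,2,3,4,5,7}; col 6 has {1,3,9}; box has {3,5,7,8} → only 6 remains.
(3,6) = 2: row 3 has {1,4,6,7,8}; col 6 has {1,3,6,9}; box has {3,5,6,7,8} → only 2 remains.
(5,2) = 3: row 5 has {4,6,8,9}; col 2 has {1,2,4,7,8}; box has {1,2,4,5,6,7,8} → only 3 remains.
(5,5) = 2: row 5 has {3,4,6,8,9}; col 5 has {3,5,6,7,8}; box has {1,3,6,9} → only 2 remains.
(5,9) = 5: row 5 has {2,3,4,6,8,9}; col 9 has {1,2,6,7,8}; box has {2,3,6,8} → only 5 remains.
(6,1) = 9: row 6 has {1,2,3,5,6,8}; col 1 has {1,2,4,6,7,8}; box has {1,2,3,4,5,6,7,8} → only 9 remains.
(6,5) = 4: row 6 has {1,2,3,5,6,8,9}; col 5 has {2,3,5,6,7,8}; box has {1,2,3,6,9} → only 4 remains.
(7,5) = 1: row 7 has {3,8,9}; col 5 has {2,3,4,5,6,7,8}; box has {2,3,6,8,9} → only 1 remains.
(7,9) = 4: row 7 has {1,3,8,9}; col 9 has {1,2,5,6,7,8}; box has {1,3,6} → only 4 remains.
(8,9) = 9: row 8 has {2,3,6}; col 9 has {1,2,4,5,6,7,8}; box has {1,3,4,6} → only 9 remains.
(1,6) = 4: row 1 has {2,7,8}; col 6 has {1,2,3,6,9}; box has {2,3,5,6,7,8} → only 4 remains.
(1,9) = 3: row 1 has {2,4,7,8}; col 9 has {1,2,4,5,6,7,8,9}; box has {1,2,4,7} → only 3 remains.
(3,5) = 9: row 3 has {1,2,4,6,7,8}; col 5 has {1,2,3,4,5,6,7,8}; box has {2,3,4,5,6,7,8} → only 9 remains.
(3,7) = 5: row 3 has {1,2,4,6,7,8,9}; col 7 has {3}; box has {1,2,3,4,7} → only 5 remains.
(4,4) = 5: row 4 has {1,2,3,6,7}; col 4 has {2,3,6,8,9}; box has {1,2,3,4,6,9} → only 5 remains.
(4,6) = 8: row 4 has {1,2,3,5,6,7}; col 6 has {1,2,3,4,6,9}; box has {1,2,3,4,5,6,9} → only 8 remains.
(4,8) = 9: row 4 has {1,2,3,5,6,7,8}; col 8 has {1,2,3,4,6}; box has {2,3,5,6,8} → only 9 remains.
(5,8) = 7: row 5 has {2,3,4,5,6,8,9}; col 8 has {1,2,3,4,6,9}; box has {2,3,5,6,8,9} → only 7 remains.
(6,4) = 7: row 6 has {1,2,3,4,5,6,8,9}; col 4 has {2,3,5,6,8,9}; box has {1,2,3,4,5,6,8,9} → only 7 remains.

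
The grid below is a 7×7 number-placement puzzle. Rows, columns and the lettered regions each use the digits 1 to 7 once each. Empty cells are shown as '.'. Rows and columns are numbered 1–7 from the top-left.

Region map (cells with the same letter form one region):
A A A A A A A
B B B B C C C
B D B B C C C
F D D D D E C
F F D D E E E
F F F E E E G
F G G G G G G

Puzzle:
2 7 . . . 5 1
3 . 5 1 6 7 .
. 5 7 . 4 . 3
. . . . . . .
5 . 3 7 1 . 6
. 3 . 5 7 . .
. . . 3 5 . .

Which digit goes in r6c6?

2

r1c5 = 3: row 1 has {1,2,5,7}; col 5 has {1,4,5,6,7}; region has {1,2,5,7} → only 3 remains.
r2c7 = 2: row 2 has {1,3,5,6,7}; col 7 has {1,3,6}; region has {3,4,6,7} → only 2 remains.
r3c1 = 6: row 3 has {3,4,5,7}; col 1 has {2,3,5}; region has {1,3,5,7} → only 6 remains.
r3c4 = 2: row 3 has {3,4,5,6,7}; col 4 has {1,3,5,7}; region has {1,3,5,6,7} → only 2 remains.
r3c6 = 1: row 3 has {2,3,4,5,6,7}; col 6 has {5,7}; region has {2,3,4,6,7} → only 1 remains.
r4c5 = 2: row 4 has {}; col 5 has {1,3,4,5,6,7}; region has {3,5,7} → only 2 remains.
r4c7 = 5: row 4 has {2}; col 7 has {1,2,3,6}; region has {1,2,3,4,6,7} → only 5 remains.
r6c7 = 4: row 6 has {3,5,7}; col 7 has {1,2,3,5,6}; region has {3,5} → only 4 remains.
r7c7 = 7: row 7 has {3,5}; col 7 has {1,2,3,4,5,6}; region has {3,4,5} → only 7 remains.
r2c2 = 4: row 2 has {1,2,3,5,6,7}; col 2 has {3,5,7}; region has {1,2,3,5,6,7} → only 4 remains.
r5c2 = 2: row 5 has {1,3,5,6,7}; col 2 has {3,4,5,7}; region has {3,5} → only 2 remains.
r5c6 = 4: row 5 has {1,2,3,5,6,7}; col 6 has {1,5,7}; region has {1,5,6,7} → only 4 remains.
r6c1 = 1: row 6 has {3,4,5,7}; col 1 has {2,3,5,6}; region has {2,3,5} → only 1 remains.
r6c3 = 6: row 6 has {1,3,4,5,7}; col 3 has {3,5,7}; region has {1,2,3,5} → only 6 remains.
r6c6 = 2: row 6 has {1,3,4,5,6,7}; col 6 has {1,4,5,7}; region has {1,4,5,6,7} → only 2 remains.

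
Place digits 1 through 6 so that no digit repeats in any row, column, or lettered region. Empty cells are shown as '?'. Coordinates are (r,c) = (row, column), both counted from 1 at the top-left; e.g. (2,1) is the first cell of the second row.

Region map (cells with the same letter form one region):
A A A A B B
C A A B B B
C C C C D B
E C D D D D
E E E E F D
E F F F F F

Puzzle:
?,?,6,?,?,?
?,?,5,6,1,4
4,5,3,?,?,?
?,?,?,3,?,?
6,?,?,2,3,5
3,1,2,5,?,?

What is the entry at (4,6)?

1

(2,1) = 2 (sole candidate).
(2,2) = 3 (sole candidate).
(3,4) = 1 (sole candidate).
(3,6) = 2 (sole candidate).
(4,2) = 6 (sole candidate).
(4,6) = 1: row 4 has {3,6}; col 6 has {2,4,5}; region has {3,5} → only 1 remains.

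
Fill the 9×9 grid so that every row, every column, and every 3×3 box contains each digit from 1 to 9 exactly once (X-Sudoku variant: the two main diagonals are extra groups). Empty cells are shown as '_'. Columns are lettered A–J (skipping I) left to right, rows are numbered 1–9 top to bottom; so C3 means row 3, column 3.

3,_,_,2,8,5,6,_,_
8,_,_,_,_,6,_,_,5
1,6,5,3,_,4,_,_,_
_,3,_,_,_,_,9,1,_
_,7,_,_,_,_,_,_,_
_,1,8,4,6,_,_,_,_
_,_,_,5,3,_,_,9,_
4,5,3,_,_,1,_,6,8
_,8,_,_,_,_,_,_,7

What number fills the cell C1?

D4 = 8 (sole candidate).
B7 = 2 (sole candidate).
G8 = 2 (sole candidate).
J1 = 1 (hidden single in row 1).
J7 = 4 (sole candidate).
G7 = 1 (sole candidate).
C4 = 4 (hidden single in row 4).
D5 = 1 (hidden single in row 5).
E2 = 1 (hidden single in row 2).
F7 = 8 (hidden single in row 7).
C9 = 1 (hidden single in row 9).
E9 = 4 (hidden single in row 9).
F9 = 2 (hidden single in row 9).
F4 = 7 (sole candidate).
F6 = 9 (sole candidate).
C7 = 6 (sole candidate).
A9 = 9 (sole candidate).
D9 = 6 (sole candidate).
B2 = 4 (sole candidate).
G3 = 8 (sole candidate).
E5 = 2 (sole candidate).
F5 = 3 (sole candidate).
J5 = 6 (sole candidate).
A7 = 7 (sole candidate).
B1 = 9 (sole candidate).
C1 = 7: row 1 has {1,2,3,5,6,8,9}; col 3 has {1,3,4,5,6,8}; box has {1,3,4,5,6,8,9} → only 7 remains.

7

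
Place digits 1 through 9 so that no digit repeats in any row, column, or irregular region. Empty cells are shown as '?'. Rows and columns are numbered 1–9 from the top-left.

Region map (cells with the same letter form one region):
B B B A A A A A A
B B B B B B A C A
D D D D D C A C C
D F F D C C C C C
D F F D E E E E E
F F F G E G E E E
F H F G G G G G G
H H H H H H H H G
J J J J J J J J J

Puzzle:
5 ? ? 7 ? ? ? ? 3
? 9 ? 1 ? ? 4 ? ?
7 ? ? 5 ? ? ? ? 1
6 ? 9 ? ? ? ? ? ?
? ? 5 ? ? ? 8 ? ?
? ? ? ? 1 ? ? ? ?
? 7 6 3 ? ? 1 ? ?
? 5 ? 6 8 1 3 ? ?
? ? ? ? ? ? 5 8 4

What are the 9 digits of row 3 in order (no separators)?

783529641

R1C8 = 1 (hidden single in row 1).
R4C2 = 1 (hidden single in row 4).
R5C1 = 1 (hidden single in row 5).
R8C9 = 7 (hidden single in row 8).
R9C3 = 1 (hidden single in row 9).
R2C9 = 5 (hidden single in region A).
R1C6 = 8 (hidden single in region A).
R4C9 = 8 (hidden single in region C).
R7C1 = 8 (hidden single in row 7).
R2C3 = 8 (hidden single in row 2).
R3C2 = 8: in row 3, 8 can only go here (every other open cell in that row sees an 8).
R6C4 = 8 (hidden single in row 6).
R6C3 = 7 (hidden single in column 3).
R3C3 = 3: in column 3, 3 can only go here (every other open cell in that column sees a 3).
R4C7 = 7 (hidden single in column 7).
R5C8 = 7 (hidden single in column 8).
R6C8 = 5 (hidden single in region E).
R6C6 = 6 (hidden single in region G).
R5C9 = 6 (hidden single in column 9).
Singles propagation stalls; R3C5 is still open with candidates {2,4,9}.
  Try R3C5 = 4: then column 4 has no cell left for 4 — contradiction.
  Try R3C5 = 9: then region C has no cell left for 9 — contradiction.
So R3C5 = 2.
R4C4 = 4 (sole candidate).
R5C4 = 9 (sole candidate).
R9C4 = 2 (sole candidate).
R1C7 = 2 (hidden single in region A).
R1C3 = 4 (sole candidate).
R6C7 = 9 (sole candidate).
R6C9 = 2 (sole candidate).
R7C9 = 9 (sole candidate).
R8C3 = 2 (sole candidate).
R1C2 = 6 (sole candidate).
R1C5 = 9 (sole candidate).
R3C7 = 6: row 3 has {1,2,3,5,7,8}; col 7 has {1,2,3,4,5,7,8,9}; region has {1,2,3,4,5,7,8,9} → only 6 remains.
R9C2 = 3 (sole candidate).
R6C2 = 4 (sole candidate).
R9C1 = 9 (sole candidate).
R9C6 = 7 (sole candidate).
R5C2 = 2 (sole candidate).
R6C1 = 3 (sole candidate).
R8C1 = 4 (sole candidate).
R8C8 = 9 (sole candidate).
R9C5 = 6 (sole candidate).
R2C1 = 2 (sole candidate).
R2C6 = 3 (sole candidate).
R2C8 = 6 (sole candidate).
R3C8 = 4: row 3 has {1,2,3,5,6,7,8}; col 8 has {1,5,6,7,8,9}; region has {1,6,7,8} → only 4 remains.
R5C6 = 4 (sole candidate).
R7C8 = 2 (sole candidate).
R2C5 = 7 (sole candidate).
R3C6 = 9: row 3 has {1,2,3,4,5,6,7,8}; col 6 has {1,3,4,6,7,8}; region has {1,4,6,7,8} → only 9 remains.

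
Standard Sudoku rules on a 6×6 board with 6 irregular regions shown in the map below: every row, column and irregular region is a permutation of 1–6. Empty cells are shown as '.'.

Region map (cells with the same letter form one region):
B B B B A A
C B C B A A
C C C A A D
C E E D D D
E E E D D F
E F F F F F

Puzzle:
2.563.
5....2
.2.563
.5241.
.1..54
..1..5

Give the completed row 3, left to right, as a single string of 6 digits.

R1C2 = 4: row 1 has {2,3,5,6}; col 2 has {1,2,5}; region has {2,5,6} → only 4 remains.
R1C6 = 1: row 1 has {2,3,4,5,6}; col 6 has {2,3,4,5}; region has {2,3,5,6} → only 1 remains.
R2C2 = 3: row 2 has {2,5}; col 2 has {1,2,4,5}; region has {2,4,5,6} → only 3 remains.
R2C4 = 1: row 2 has {2,3,5}; col 4 has {4,5,6}; region has {2,3,4,5,6} → only 1 remains.
R2C5 = 4: row 2 has {1,2,3,5}; col 5 has {1,3,5,6}; region has {1,2,3,5,6} → only 4 remains.
R3C3 = 4: row 3 has {2,3,5,6}; col 3 has {1,2,5}; region has {2,5} → only 4 remains.
R4C6 = 6: row 4 has {1,2,4,5}; col 6 has {1,2,3,4,5}; region has {1,3,4,5} → only 6 remains.
R5C4 = 2: row 5 has {1,4,5}; col 4 has {1,4,5,6}; region has {1,3,4,5,6} → only 2 remains.
R6C2 = 6: row 6 has {1,5}; col 2 has {1,2,3,4,5}; region has {1,4,5} → only 6 remains.
R6C4 = 3: row 6 has {1,5,6}; col 4 has {1,2,4,5,6}; region has {1,4,5,6} → only 3 remains.
R6C5 = 2: row 6 has {1,3,5,6}; col 5 has {1,3,4,5,6}; region has {1,3,4,5,6} → only 2 remains.
R2C3 = 6: row 2 has {1,2,3,4,5}; col 3 has {1,2,4,5}; region has {2,4,5} → only 6 remains.
R3C1 = 1: row 3 has {2,3,4,5,6}; col 1 has {2,5}; region has {2,4,5,6} → only 1 remains.

124563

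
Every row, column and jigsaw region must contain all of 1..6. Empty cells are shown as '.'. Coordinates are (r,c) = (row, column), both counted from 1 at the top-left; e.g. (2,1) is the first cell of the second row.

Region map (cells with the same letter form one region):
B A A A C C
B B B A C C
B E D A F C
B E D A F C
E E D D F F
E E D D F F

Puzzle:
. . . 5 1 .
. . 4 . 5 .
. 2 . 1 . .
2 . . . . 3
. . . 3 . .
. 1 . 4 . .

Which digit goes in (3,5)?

3

(4,4) = 6: row 4 has {2,3}; col 4 has {1,3,4,5}; region has {1,5} → only 6 remains.
(4,5) = 4: row 4 has {2,3,6}; col 5 has {1,5}; region has {} → only 4 remains.
(2,4) = 2: row 2 has {4,5}; col 4 has {1,3,4,5,6}; region has {1,5,6} → only 2 remains.
(2,6) = 6: row 2 has {2,4,5}; col 6 has {3}; region has {1,3,5} → only 6 remains.
(3,6) = 4: row 3 has {1,2}; col 6 has {3,6}; region has {1,3,5,6} → only 4 remains.
(4,2) = 5: row 4 has {2,3,4,6}; col 2 has {1,2}; region has {1,2} → only 5 remains.
(4,3) = 1: row 4 has {2,3,4,5,6}; col 3 has {4}; region has {3,4} → only 1 remains.
(1,3) = 3: row 1 has {1,5}; col 3 has {1,4}; region has {1,2,5,6} → only 3 remains.
(1,6) = 2: row 1 has {1,3,5}; col 6 has {3,4,6}; region has {1,3,4,5,6} → only 2 remains.
(2,2) = 3: row 2 has {2,4,5,6}; col 2 has {1,2,5}; region has {2,4} → only 3 remains.
(6,6) = 5: row 6 has {1,4}; col 6 has {2,3,4,6}; region has {4} → only 5 remains.
(1,1) = 6: row 1 has {1,2,3,5}; col 1 has {2}; region has {2,3,4} → only 6 remains.
(1,2) = 4: row 1 has {1,2,3,5,6}; col 2 has {1,2,3,5}; region has {1,2,3,5,6} → only 4 remains.
(2,1) = 1: row 2 has {2,3,4,5,6}; col 1 has {2,6}; region has {2,3,4,6} → only 1 remains.
(3,1) = 5: row 3 has {1,2,4}; col 1 has {1,2,6}; region has {1,2,3,4,6} → only 5 remains.
(3,3) = 6: row 3 has {1,2,4,5}; col 3 has {1,3,4}; region has {1,3,4} → only 6 remains.
(3,5) = 3: row 3 has {1,2,4,5,6}; col 5 has {1,4,5}; region has {4,5} → only 3 remains.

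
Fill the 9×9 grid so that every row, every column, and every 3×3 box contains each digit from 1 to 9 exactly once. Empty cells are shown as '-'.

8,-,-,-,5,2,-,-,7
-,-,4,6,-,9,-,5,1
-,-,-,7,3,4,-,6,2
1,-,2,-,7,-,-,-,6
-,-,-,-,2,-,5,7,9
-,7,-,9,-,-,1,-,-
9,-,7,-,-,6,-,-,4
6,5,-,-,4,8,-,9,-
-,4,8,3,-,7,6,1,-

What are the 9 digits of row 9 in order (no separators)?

248397615

row 1, column 4 = 1: row 1 has {2,5,7,8}; col 4 has {3,6,7,9}; box has {2,3,4,5,6,7,9} → only 1 remains.
row 2, column 5 = 8: row 2 has {1,4,5,6,9}; col 5 has {2,3,4,5,7}; box has {1,2,3,4,5,6,7,9} → only 8 remains.
row 2, column 7 = 3: row 2 has {1,4,5,6,8,9}; col 7 has {1,5,6}; box has {1,2,5,6,7} → only 3 remains.
row 3, column 1 = 5: row 3 has {2,3,4,6,7}; col 1 has {1,6,8,9}; box has {4,8} → only 5 remains.
row 6, column 5 = 6: row 6 has {1,7,9}; col 5 has {2,3,4,5,7,8}; box has {2,7,9} → only 6 remains.
row 7, column 5 = 1: row 7 has {4,6,7,9}; col 5 has {2,3,4,5,6,7,8}; box has {3,4,6,7,8} → only 1 remains.
row 8, column 4 = 2: row 8 has {4,5,6,8,9}; col 4 has {1,3,6,7,9}; box has {1,3,4,6,7,8} → only 2 remains.
row 8, column 7 = 7: row 8 has {2,4,5,6,8,9}; col 7 has {1,3,5,6}; box has {1,4,6,9} → only 7 remains.
row 8, column 9 = 3: row 8 has {2,4,5,6,7,8,9}; col 9 has {1,2,4,6,7,9}; box has {1,4,6,7,9} → only 3 remains.
row 9, column 1 = 2: row 9 has {1,3,4,6,7,8}; col 1 has {1,5,6,8,9}; box has {4,5,6,7,8,9} → only 2 remains.
row 9, column 5 = 9: row 9 has {1,2,3,4,6,7,8}; col 5 has {1,2,3,4,5,6,7,8}; box has {1,2,3,4,6,7,8} → only 9 remains.
row 9, column 9 = 5: row 9 has {1,2,3,4,6,7,8,9}; col 9 has {1,2,3,4,6,7,9}; box has {1,3,4,6,7,9} → only 5 remains.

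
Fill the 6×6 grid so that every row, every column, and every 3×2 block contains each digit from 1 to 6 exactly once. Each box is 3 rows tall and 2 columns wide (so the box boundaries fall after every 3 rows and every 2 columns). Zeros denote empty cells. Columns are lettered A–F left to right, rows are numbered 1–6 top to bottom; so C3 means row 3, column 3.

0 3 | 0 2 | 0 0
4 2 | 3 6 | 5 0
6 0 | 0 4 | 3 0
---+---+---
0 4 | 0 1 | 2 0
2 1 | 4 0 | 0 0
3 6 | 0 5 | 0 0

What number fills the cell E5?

6

F2 = 1 (sole candidate).
B3 = 5 (sole candidate).
C3 = 1 (sole candidate).
F3 = 2 (sole candidate).
A4 = 5 (sole candidate).
C4 = 6 (sole candidate).
F4 = 3 (sole candidate).
D5 = 3 (sole candidate).
E5 = 6: row 5 has {1,2,3,4}; col 5 has {2,3,5}; box has {2,3} → only 6 remains.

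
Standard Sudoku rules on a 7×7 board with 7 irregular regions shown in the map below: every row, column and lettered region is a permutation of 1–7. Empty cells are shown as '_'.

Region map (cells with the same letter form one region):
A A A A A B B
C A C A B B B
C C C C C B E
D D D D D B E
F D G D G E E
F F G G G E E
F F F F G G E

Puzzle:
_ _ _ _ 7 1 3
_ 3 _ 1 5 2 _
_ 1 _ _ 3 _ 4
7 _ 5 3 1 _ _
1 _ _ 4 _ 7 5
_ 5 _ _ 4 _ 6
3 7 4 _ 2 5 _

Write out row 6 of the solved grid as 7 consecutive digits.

2517436

r2c7 = 7: row 2 has {1,2,3,5}; col 7 has {3,4,5,6}; region has {1,2,3,5} → only 7 remains.
r3c6 = 6: row 3 has {1,3,4}; col 6 has {1,2,5,7}; region has {1,2,3,5,7} → only 6 remains.
r4c6 = 4: row 4 has {1,3,5,7}; col 6 has {1,2,5,6,7}; region has {1,2,3,5,6,7} → only 4 remains.
r4c7 = 2: row 4 has {1,3,4,5,7}; col 7 has {3,4,5,6,7}; region has {4,5,6,7} → only 2 remains.
r5c5 = 6: row 5 has {1,4,5,7}; col 5 has {1,2,3,4,5,7}; region has {2,4,5} → only 6 remains.
r6c1 = 2: row 6 has {4,5,6}; col 1 has {1,3,7}; region has {1,3,4,5,7} → only 2 remains.
r6c4 = 7: row 6 has {2,4,5,6}; col 4 has {1,3,4}; region has {2,4,5,6} → only 7 remains.
r6c6 = 3: row 6 has {2,4,5,6,7}; col 6 has {1,2,4,5,6,7}; region has {2,4,5,6,7} → only 3 remains.
r7c4 = 6: row 7 has {2,3,4,5,7}; col 4 has {1,3,4,7}; region has {1,2,3,4,5,7} → only 6 remains.
r7c7 = 1: row 7 has {2,3,4,5,6,7}; col 7 has {2,3,4,5,6,7}; region has {2,3,4,5,6,7} → only 1 remains.
r2c3 = 6: row 2 has {1,2,3,5,7}; col 3 has {4,5}; region has {1,3} → only 6 remains.
r3c1 = 5: row 3 has {1,3,4,6}; col 1 has {1,2,3,7}; region has {1,3,6} → only 5 remains.
r3c4 = 2: row 3 has {1,3,4,5,6}; col 4 has {1,3,4,6,7}; region has {1,3,5,6} → only 2 remains.
r4c2 = 6: row 4 has {1,2,3,4,5,7}; col 2 has {1,3,5,7}; region has {1,3,4,5,7} → only 6 remains.
r5c2 = 2: row 5 has {1,4,5,6,7}; col 2 has {1,3,5,6,7}; region has {1,3,4,5,6,7} → only 2 remains.
r5c3 = 3: row 5 has {1,2,4,5,6,7}; col 3 has {4,5,6}; region has {2,4,5,6,7} → only 3 remains.
r6c3 = 1: row 6 has {2,3,4,5,6,7}; col 3 has {3,4,5,6}; region has {2,3,4,5,6,7} → only 1 remains.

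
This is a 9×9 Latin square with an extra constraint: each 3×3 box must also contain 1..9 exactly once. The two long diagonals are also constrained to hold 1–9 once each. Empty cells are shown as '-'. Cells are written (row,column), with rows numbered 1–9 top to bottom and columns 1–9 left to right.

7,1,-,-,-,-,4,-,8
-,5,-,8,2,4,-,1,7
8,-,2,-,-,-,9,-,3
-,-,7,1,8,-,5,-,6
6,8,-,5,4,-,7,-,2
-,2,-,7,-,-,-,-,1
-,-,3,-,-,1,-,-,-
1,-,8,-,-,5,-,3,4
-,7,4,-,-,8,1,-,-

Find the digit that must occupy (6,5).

(2,7) = 6: row 2 has {1,2,4,5,7,8}; col 7 has {1,4,5,7,9}; box has {1,3,4,7,8,9} → only 6 remains.
(3,4) = 6: row 3 has {2,3,8,9}; col 4 has {1,5,7,8}; box has {2,4,8} → only 6 remains.
(3,6) = 7: row 3 has {2,3,6,8,9}; col 6 has {1,4,5,8}; box has {2,4,6,8} → only 7 remains.
(3,8) = 5: row 3 has {2,3,6,7,8,9}; col 8 has {1,3}; box has {1,3,4,6,7,8,9} → only 5 remains.
(4,6) = 2: row 4 has {1,5,6,7,8}; col 6 has {1,4,5,7,8}; box has {1,4,5,7,8}; anti-diagonal has {1,3,4,7,8,9} → only 2 remains.
(5,8) = 9: row 5 has {2,4,5,6,7,8}; col 8 has {1,3,5}; box has {1,2,5,6,7} → only 9 remains.
(7,7) = 8: row 7 has {1,3}; col 7 has {1,4,5,6,7,9}; box has {1,3,4}; main diagonal has {1,2,3,4,5,7} → only 8 remains.
(8,2) = 6: row 8 has {1,3,4,5,8}; col 2 has {1,2,5,7,8}; box has {1,3,4,7,8}; anti-diagonal has {1,2,3,4,7,8,9} → only 6 remains.
(8,7) = 2: row 8 has {1,3,4,5,6,8}; col 7 has {1,4,5,6,7,8,9}; box has {1,3,4,8} → only 2 remains.
(9,1) = 5: row 9 has {1,4,7,8}; col 1 has {1,6,7,8}; box has {1,3,4,6,7,8}; anti-diagonal has {1,2,3,4,6,7,8,9} → only 5 remains.
(9,8) = 6: row 9 has {1,4,5,7,8}; col 8 has {1,3,5,9}; box has {1,2,3,4,8} → only 6 remains.
(9,9) = 9: row 9 has {1,4,5,6,7,8}; col 9 has {1,2,3,4,6,7,8}; box has {1,2,3,4,6,8}; main diagonal has {1,2,3,4,5,7,8} → only 9 remains.
(1,8) = 2: row 1 has {1,4,7,8}; col 8 has {1,3,5,6,9}; box has {1,3,4,5,6,7,8,9} → only 2 remains.
(2,3) = 9: row 2 has {1,2,4,5,6,7,8}; col 3 has {2,3,4,7,8}; box has {1,2,5,7,8} → only 9 remains.
(3,2) = 4: row 3 has {2,3,5,6,7,8,9}; col 2 has {1,2,5,6,7,8}; box has {1,2,5,7,8,9} → only 4 remains.
(3,5) = 1: row 3 has {2,3,4,5,6,7,8,9}; col 5 has {2,4,8}; box has {2,4,6,7,8} → only 1 remains.
(4,8) = 4: row 4 has {1,2,5,6,7,8}; col 8 has {1,2,3,5,6,9}; box has {1,2,5,6,7,9} → only 4 remains.
(5,3) = 1: row 5 has {2,4,5,6,7,8,9}; col 3 has {2,3,4,7,8,9}; box has {2,6,7,8} → only 1 remains.
(5,6) = 3: row 5 has {1,2,4,5,6,7,8,9}; col 6 has {1,2,4,5,7,8}; box has {1,2,4,5,7,8} → only 3 remains.
(6,3) = 5: row 6 has {1,2,7}; col 3 has {1,2,3,4,7,8,9}; box has {1,2,6,7,8} → only 5 remains.
(6,6) = 6: row 6 has {1,2,5,7}; col 6 has {1,2,3,4,5,7,8}; box has {1,2,3,4,5,7,8}; main diagonal has {1,2,3,4,5,7,8,9} → only 6 remains.
(6,7) = 3: row 6 has {1,2,5,6,7}; col 7 has {1,2,4,5,6,7,8,9}; box has {1,2,4,5,6,7,9} → only 3 remains.
(6,8) = 8: row 6 has {1,2,3,5,6,7}; col 8 has {1,2,3,4,5,6,9}; box has {1,2,3,4,5,6,7,9} → only 8 remains.
(7,2) = 9: row 7 has {1,3,8}; col 2 has {1,2,4,5,6,7,8}; box has {1,3,4,5,6,7,8} → only 9 remains.
(7,8) = 7: row 7 has {1,3,8,9}; col 8 has {1,2,3,4,5,6,8,9}; box has {1,2,3,4,6,8,9} → only 7 remains.
(7,9) = 5: row 7 has {1,3,7,8,9}; col 9 has {1,2,3,4,6,7,8,9}; box has {1,2,3,4,6,7,8,9} → only 5 remains.
(8,4) = 9: row 8 has {1,2,3,4,5,6,8}; col 4 has {1,5,6,7,8}; box has {1,5,8} → only 9 remains.
(8,5) = 7: row 8 has {1,2,3,4,5,6,8,9}; col 5 has {1,2,4,8}; box has {1,5,8,9} → only 7 remains.
(9,5) = 3: row 9 has {1,4,5,6,7,8,9}; col 5 has {1,2,4,7,8}; box has {1,5,7,8,9} → only 3 remains.
(1,3) = 6: row 1 has {1,2,4,7,8}; col 3 has {1,2,3,4,5,7,8,9}; box has {1,2,4,5,7,8,9} → only 6 remains.
(1,4) = 3: row 1 has {1,2,4,6,7,8}; col 4 has {1,5,6,7,8,9}; box has {1,2,4,6,7,8} → only 3 remains.
(1,6) = 9: row 1 has {1,2,3,4,6,7,8}; col 6 has {1,2,3,4,5,6,7,8}; box has {1,2,3,4,6,7,8} → only 9 remains.
(2,1) = 3: row 2 has {1,2,4,5,6,7,8,9}; col 1 has {1,5,6,7,8}; box has {1,2,4,5,6,7,8,9} → only 3 remains.
(4,1) = 9: row 4 has {1,2,4,5,6,7,8}; col 1 has {1,3,5,6,7,8}; box has {1,2,5,6,7,8} → only 9 remains.
(4,2) = 3: row 4 has {1,2,4,5,6,7,8,9}; col 2 has {1,2,4,5,6,7,8,9}; box has {1,2,5,6,7,8,9} → only 3 remains.
(6,1) = 4: row 6 has {1,2,3,5,6,7,8}; col 1 has {1,3,5,6,7,8,9}; box has {1,2,3,5,6,7,8,9} → only 4 remains.
(6,5) = 9: row 6 has {1,2,3,4,5,6,7,8}; col 5 has {1,2,3,4,7,8}; box has {1,2,3,4,5,6,7,8} → only 9 remains.

9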